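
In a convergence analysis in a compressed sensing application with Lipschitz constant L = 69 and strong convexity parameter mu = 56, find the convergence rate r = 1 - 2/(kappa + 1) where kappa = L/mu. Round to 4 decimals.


Step 1: Compute the condition number.
kappa = L/mu = 69/56 = 1.2321
Step 2: Compute the convergence rate.
r = 1 - 2/(kappa + 1) = 1 - 2*mu/(L + mu) = (L - mu)/(L + mu) = 13/125 = 0.104


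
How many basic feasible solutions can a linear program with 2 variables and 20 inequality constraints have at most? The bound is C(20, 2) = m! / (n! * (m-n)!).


Each vertex corresponds to some choice of n active constraints out of m, so the number of vertices is at most C(m, n) = m! / (n!(m-n)!).
m = 20, n = 2
Numerator: 20 * 19
Denominator: 2! = 2
C(20, 2) = 190


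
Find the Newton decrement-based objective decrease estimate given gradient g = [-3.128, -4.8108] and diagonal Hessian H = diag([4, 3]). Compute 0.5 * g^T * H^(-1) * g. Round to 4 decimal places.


Step 1: H is diagonal, so H^(-1) * g = [-0.782, -1.6036].
Step 2: g^T H^(-1) g = sum_i g_i^2 / H_ii
  = (-3.128)^2/4 + (-4.8108)^2/3
  = 2.4461 + 7.7146 = 10.1607
Step 3: Objective decrease = 0.5 * g^T H^(-1) g = 5.0803


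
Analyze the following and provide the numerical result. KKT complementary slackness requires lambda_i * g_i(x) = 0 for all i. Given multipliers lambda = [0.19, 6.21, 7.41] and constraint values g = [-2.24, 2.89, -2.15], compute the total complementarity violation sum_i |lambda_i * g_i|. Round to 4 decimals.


KKT complementary slackness check:
lambda_1 * g_1 = 0.19 * -2.24 = -0.4256
lambda_2 * g_2 = 6.21 * 2.89 = 17.9469
lambda_3 * g_3 = 7.41 * -2.15 = -15.9315
Total violation = 0.4256 + 17.9469 + 15.9315 = 34.304


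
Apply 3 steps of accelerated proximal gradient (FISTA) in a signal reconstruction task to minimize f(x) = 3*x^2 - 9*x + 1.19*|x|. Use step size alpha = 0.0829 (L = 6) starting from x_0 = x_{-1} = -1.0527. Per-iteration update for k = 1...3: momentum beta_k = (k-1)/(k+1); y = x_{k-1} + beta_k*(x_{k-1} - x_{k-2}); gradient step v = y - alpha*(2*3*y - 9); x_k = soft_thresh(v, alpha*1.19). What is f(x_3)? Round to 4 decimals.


FISTA on f(x) = 3*x^2 - 9*x + 1.19*|x|
L = 6, alpha = 0.0829
Iteration 1: beta = 0.0, y = -1.0527 + 0.0*(-1.0527 + 1.0527) = -1.0527
  grad(y) = -15.3162, v = y - alpha*grad = 0.217
  prox(v) = soft_thresh(0.217, 0.0987) = 0.1184
Iteration 2: beta = 0.3333, y = 0.1184 + 0.3333*(0.1184 + 1.0527) = 0.5087
  grad(y) = -5.9477, v = y - alpha*grad = 1.0018
  prox(v) = soft_thresh(1.0018, 0.0987) = 0.9031
Iteration 3: beta = 0.5, y = 0.9031 + 0.5*(0.9031 - 0.1184) = 1.2955
  grad(y) = -1.2269, v = y - alpha*grad = 1.3972
  prox(v) = soft_thresh(1.3972, 0.0987) = 1.2986
f(x_3) = 3*1.2986^2 - 9*1.2986 + 1.19*|1.2986| = -5.083


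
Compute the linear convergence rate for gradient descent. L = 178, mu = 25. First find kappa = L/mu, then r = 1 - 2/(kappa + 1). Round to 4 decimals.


Step 1: Compute the condition number.
kappa = L/mu = 178/25 = 7.12
Step 2: Compute the convergence rate.
r = 1 - 2/(kappa + 1) = 1 - 2*mu/(L + mu) = (L - mu)/(L + mu) = 153/203 = 0.7537


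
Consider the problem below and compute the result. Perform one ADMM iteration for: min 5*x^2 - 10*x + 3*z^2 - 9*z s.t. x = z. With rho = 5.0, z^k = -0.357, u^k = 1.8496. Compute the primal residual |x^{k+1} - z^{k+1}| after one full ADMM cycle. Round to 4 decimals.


ADMM iteration with rho = 5.0, z^k = -0.357, u^k = 1.8496
Step 1: x-update.
Minimize 5*x^2 - 10*x + (5.0/2)*(x + 0.357 + 1.8496)^2
FOC: (2*5 + 5.0)*x = 10 + 5.0*(-0.357 - 1.8496)
x^{k+1} = -0.0689
Step 2: z-update.
Minimize 3*z^2 - 9*z + (5.0/2)*(-0.0689 - z + 1.8496)^2
FOC: (2*3 + 5.0)*z = 9 + 5.0*(-0.0689 + 1.8496)
z^{k+1} = 1.6276
Step 3: u-update.
u^{k+1} = 1.8496 - 0.0689 - 1.6276 = 0.1531
Step 4: Primal residual = |-0.0689 - 1.6276| = 1.6965


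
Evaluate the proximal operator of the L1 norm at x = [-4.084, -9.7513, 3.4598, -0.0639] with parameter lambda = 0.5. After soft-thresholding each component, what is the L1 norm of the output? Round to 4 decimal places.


Soft-thresholding with lambda = 0.5:
prox(-4.084) = sign(-4.084)*max(|-4.084| - 0.5, 0) = -3.584
prox(-9.7513) = sign(-9.7513)*max(|-9.7513| - 0.5, 0) = -9.2513
prox(3.4598) = sign(3.4598)*max(|3.4598| - 0.5, 0) = 2.9598
prox(-0.0639) = sign(-0.0639)*max(|-0.0639| - 0.5, 0) = 0.0
prox(x) = [-3.584, -9.2513, 2.9598, 0.0]
||prox(x)||_1 = 3.584 + 9.2513 + 2.9598 + 0.0 = 15.7951


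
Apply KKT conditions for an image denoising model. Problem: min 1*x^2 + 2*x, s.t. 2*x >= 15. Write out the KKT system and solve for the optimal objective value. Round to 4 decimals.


Step 1: Try lambda = 0 (constraint inactive).
x_unc = -2/(2*1) = -1.0
Check: 2*-1.0 = -2.0 < 15 -- violated!
Step 2: Constraint must be active: 2*x = 15
x* = 15/2 = 7.5
lambda = (2*1*7.5 + 2)/2 = 8.5
Step 3: Compute optimal value.
f(x*) = 1*7.5^2 + 2*7.5 = 71.25


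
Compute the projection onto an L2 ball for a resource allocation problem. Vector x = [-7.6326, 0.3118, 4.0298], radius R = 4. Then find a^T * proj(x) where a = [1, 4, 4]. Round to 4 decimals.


Step 1: Compute ||x|| (intermediates to 6 decimals).
||x|| = sqrt((-7.6326)^2 + 0.3118^2 + 4.0298^2) = 8.636729
Step 2: Project.
Since ||x|| > R, scale = R/||x|| = 4/8.636729 = 0.463138, proj(x) = scale * x
proj(x) = [-3.534947, 0.144406, 1.866354]
Step 3: Dot product.
a^T * proj(x) = 1*(-3.534947) + 4*0.144406 + 4*1.866354 = 4.5081


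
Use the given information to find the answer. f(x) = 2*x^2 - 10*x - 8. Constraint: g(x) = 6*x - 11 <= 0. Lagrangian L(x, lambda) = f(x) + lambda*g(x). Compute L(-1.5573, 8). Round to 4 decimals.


Step 1: Evaluate f(x).
f(-1.5573) = 2*(-1.5573)^2 - 10*(-1.5573) - 8 = 12.4234
Step 2: Evaluate g(x).
g(-1.5573) = 6*-1.5573 - 11 = -20.3438
Step 3: Compute Lagrangian.
L = 12.4234 + 8*-20.3438 = -150.327


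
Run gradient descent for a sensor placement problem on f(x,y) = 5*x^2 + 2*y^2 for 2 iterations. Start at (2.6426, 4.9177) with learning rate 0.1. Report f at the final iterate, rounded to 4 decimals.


Gradient descent on f(x,y) = 5*x^2 + 2*y^2.
Starting point: (2.6426, 4.9177), alpha = 0.1
Step 1: grad_x = 2*5*2.6426 = 26.426, grad_y = 2*2*4.9177 = 19.6708
  x_1 = 2.6426 - 0.1*26.426 = 0.0
  y_1 = 4.9177 - 0.1*19.6708 = 2.9506
Step 2: grad_x = 2*5*0.0 = 0.0, grad_y = 2*2*2.9506 = 11.8025
  x_2 = 0.0 - 0.1*0.0 = 0.0
  y_2 = 2.9506 - 0.1*11.8025 = 1.7704
f(0.0, 1.7704) = 5*0.0^2 + 2*1.7704^2 = 6.2684


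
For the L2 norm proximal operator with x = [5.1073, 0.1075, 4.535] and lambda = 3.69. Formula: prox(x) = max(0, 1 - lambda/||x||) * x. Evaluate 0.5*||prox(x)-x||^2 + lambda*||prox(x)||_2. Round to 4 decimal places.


Step 1: Compute ||x||.
||x|| = 6.831
Step 2: Compute scaling factor.
scale = max(0, 1 - 3.69/6.831) = 0.4598
Step 3: prox(x) = [2.3484, 0.0494, 2.0853]
||prox(x)|| = 3.141
Step 4: Proximal objective.
0.5*||prox-x||^2 = 6.8081
lambda*||prox|| = 11.5903
Total = 18.3983


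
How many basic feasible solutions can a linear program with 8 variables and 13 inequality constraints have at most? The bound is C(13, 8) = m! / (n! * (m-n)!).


Each vertex corresponds to some choice of n active constraints out of m, so the number of vertices is at most C(m, n) = m! / (n!(m-n)!).
m = 13, n = 8
Numerator: 13 * 12 * 11 * 10 * 9 * 8 * 7 * 6
Denominator: 8! = 40320
C(13, 8) = 1287


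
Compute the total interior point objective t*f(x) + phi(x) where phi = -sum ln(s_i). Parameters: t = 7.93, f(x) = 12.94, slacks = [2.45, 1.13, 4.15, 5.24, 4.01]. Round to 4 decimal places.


Step 1: Compute log-barrier.
ln values: [0.8961, 0.1222, 1.4231, 1.6563, 1.3888]
phi = -(0.8961 + 0.1222 + 1.4231 + 1.6563 + 1.3888) = -5.4865
Step 2: Compute augmented objective.
t*f(x) = 7.93*12.94 = 102.6142
Total = 102.6142 - 5.4865 = 97.1277


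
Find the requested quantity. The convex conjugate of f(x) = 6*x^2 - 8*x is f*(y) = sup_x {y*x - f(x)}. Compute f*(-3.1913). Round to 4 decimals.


f*(y) = sup_x {y*x - a*x^2 - b*x} = sup_x {(y-b)*x - a*x^2}
FOC: (y - b) - 2a*x = 0 => x* = (y - b)/(2a)
x* = (-3.1913 + 8)/(2*6) = 0.4007
f*(-3.1913) = (y-b)^2/(4a) = (-3.1913 + 8)^2/(4*6)
= 23.1236/24 = 0.9635


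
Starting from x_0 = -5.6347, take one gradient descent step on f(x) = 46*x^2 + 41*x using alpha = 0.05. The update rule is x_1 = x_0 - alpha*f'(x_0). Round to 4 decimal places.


We compute the gradient at x_0 and apply the update.
f'(x) = 92*x + 41
f'(-5.6347) = 92*-5.6347 + 41 = -477.3924
x_1 = -5.6347 - 0.05*-477.3924 = 18.2349


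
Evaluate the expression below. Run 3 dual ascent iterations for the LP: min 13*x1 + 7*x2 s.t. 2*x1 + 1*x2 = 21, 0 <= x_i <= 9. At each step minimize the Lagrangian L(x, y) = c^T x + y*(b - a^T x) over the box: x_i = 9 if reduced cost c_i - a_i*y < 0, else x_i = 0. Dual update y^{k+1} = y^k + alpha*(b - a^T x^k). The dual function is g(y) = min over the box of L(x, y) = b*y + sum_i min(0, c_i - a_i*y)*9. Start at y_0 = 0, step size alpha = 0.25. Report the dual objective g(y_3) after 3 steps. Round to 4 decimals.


Dual ascent for LP: min 13*x1 + 7*x2, 2*x1 + 1*x2 = 21, 0 <= x_i <= 9
Step 1: y^k = 0.0, reduced costs: (13.0, 7.0)
  x^k = (0.0, 0.0), subgradient = b - a^T x = 21.0
  y^{k+1} = 0.0 + 0.25*21.0 = 5.25
Step 2: y^k = 5.25, reduced costs: (2.5, 1.75)
  x^k = (0.0, 0.0), subgradient = b - a^T x = 21.0
  y^{k+1} = 5.25 + 0.25*21.0 = 10.5
Step 3: y^k = 10.5, reduced costs: (-8.0, -3.5)
  x^k = (9.0, 9.0), subgradient = b - a^T x = -6.0
  y^{k+1} = 10.5 + 0.25*-6.0 = 9.0
Dual objective at y_3 = 9.0: reduced costs (-5.0, -2.0), box minimizer x = (9.0, 9.0)
g(y_3) = b*y + (c1 - a1*y)*x1 + (c2 - a2*y)*x2 = 21*9.0 + (-5.0)*9.0 + (-2.0)*9.0 = 189.0 - 45.0 - 18.0 = 126.0


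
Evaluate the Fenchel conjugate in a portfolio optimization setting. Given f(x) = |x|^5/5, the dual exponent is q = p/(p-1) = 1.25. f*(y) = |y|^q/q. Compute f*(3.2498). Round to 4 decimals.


The conjugate exponent q satisfies 1/p + 1/q = 1.
p = 5, so q = 5/(5 - 1) = 1.25
|y|^q = 3.2498^1.25 = 4.3634
f*(3.2498) = 4.3634 / 1.25 = 3.4907


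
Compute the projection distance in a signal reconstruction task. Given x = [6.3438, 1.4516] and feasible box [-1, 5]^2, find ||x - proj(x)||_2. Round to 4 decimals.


Project each component onto [-1, 5].
clip(6.3438) = 5.0, clip(1.4516) = 1.4516
Projection = [5.0, 1.4516]
Squared diffs: [1.8058, 0.0]
Distance = sqrt(1.8058) = 1.3438


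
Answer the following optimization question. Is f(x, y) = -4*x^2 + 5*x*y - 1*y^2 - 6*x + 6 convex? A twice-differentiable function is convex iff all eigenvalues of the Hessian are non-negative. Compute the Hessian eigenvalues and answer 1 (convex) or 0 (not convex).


The Hessian of f(x,y) = -4*x^2 + 5*x*y - 1*y^2 - 6*x + 6 is:
H = [[-8, 5], [5, -2]]
Trace = -8 - 2 = -10
Determinant = -8*-2 - (5)^2 = -9
Discriminant = (-10)^2 - 4*-9 = 136.0
Eigenvalues: lambda_1 = -10.831, lambda_2 = 0.831
The function is not convex.

0


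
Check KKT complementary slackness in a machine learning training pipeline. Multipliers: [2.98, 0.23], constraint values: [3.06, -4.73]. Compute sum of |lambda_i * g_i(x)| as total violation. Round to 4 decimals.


KKT complementary slackness check:
lambda_1 * g_1 = 2.98 * 3.06 = 9.1188
lambda_2 * g_2 = 0.23 * -4.73 = -1.0879
Total violation = 9.1188 + 1.0879 = 10.2067


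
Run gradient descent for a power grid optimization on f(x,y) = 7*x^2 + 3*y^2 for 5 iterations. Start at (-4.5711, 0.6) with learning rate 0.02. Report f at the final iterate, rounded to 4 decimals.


Gradient descent on f(x,y) = 7*x^2 + 3*y^2.
Starting point: (-4.5711, 0.6), alpha = 0.02
Step 1: grad_x = 2*7*-4.5711 = -63.9954, grad_y = 2*3*0.6 = 3.6
  x_1 = -4.5711 - 0.02*-63.9954 = -3.2912
  y_1 = 0.6 - 0.02*3.6 = 0.528
Step 2: grad_x = 2*7*-3.2912 = -46.0767, grad_y = 2*3*0.528 = 3.168
  x_2 = -3.2912 - 0.02*-46.0767 = -2.3697
  y_2 = 0.528 - 0.02*3.168 = 0.4646
Step 3: grad_x = 2*7*-2.3697 = -33.1752, grad_y = 2*3*0.4646 = 2.7878
  x_3 = -2.3697 - 0.02*-33.1752 = -1.7062
  y_3 = 0.4646 - 0.02*2.7878 = 0.4089
Step 4: grad_x = 2*7*-1.7062 = -23.8862, grad_y = 2*3*0.4089 = 2.4533
  x_4 = -1.7062 - 0.02*-23.8862 = -1.2284
  y_4 = 0.4089 - 0.02*2.4533 = 0.3598
Step 5: grad_x = 2*7*-1.2284 = -17.198, grad_y = 2*3*0.3598 = 2.1589
  x_5 = -1.2284 - 0.02*-17.198 = -0.8845
  y_5 = 0.3598 - 0.02*2.1589 = 0.3166
f(-0.8845, 0.3166) = 7*(-0.8845)^2 + 3*0.3166^2 = 5.7768


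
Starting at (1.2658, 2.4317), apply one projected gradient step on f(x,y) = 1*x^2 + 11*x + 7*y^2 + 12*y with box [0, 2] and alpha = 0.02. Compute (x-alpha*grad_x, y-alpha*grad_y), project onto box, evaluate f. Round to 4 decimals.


Step 1: Compute gradient at (1.2658, 2.4317).
grad_x = 2*1*1.2658 + 11 = 13.5316
grad_y = 2*7*2.4317 + 12 = 46.0438
Step 2: Gradient step.
x_raw = 1.2658 - 0.02*13.5316 = 0.9952
y_raw = 2.4317 - 0.02*46.0438 = 1.5108
Step 3: Project onto [0, 2].
x_proj = clip(0.9952) = 0.9952
y_proj = clip(1.5108) = 1.5108
Step 4: Evaluate f.
f(0.9952, 1.5108) = 46.0452


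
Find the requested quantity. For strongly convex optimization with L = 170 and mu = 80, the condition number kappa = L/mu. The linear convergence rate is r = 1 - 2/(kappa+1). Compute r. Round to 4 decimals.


Step 1: Compute the condition number.
kappa = L/mu = 170/80 = 2.125
Step 2: Compute the convergence rate.
r = 1 - 2/(kappa + 1) = 1 - 2*mu/(L + mu) = (L - mu)/(L + mu) = 90/250 = 0.36


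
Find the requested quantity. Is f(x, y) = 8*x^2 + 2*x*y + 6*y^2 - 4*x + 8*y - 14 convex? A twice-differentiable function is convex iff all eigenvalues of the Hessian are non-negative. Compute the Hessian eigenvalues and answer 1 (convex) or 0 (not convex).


The Hessian of f(x,y) = 8*x^2 + 2*x*y + 6*y^2 - 4*x + 8*y - 14 is:
H = [[16, 2], [2, 12]]
Trace = 16 + 12 = 28
Determinant = 16*12 - (2)^2 = 188
Discriminant = (28)^2 - 4*188 = 32.0
Eigenvalues: lambda_1 = 11.1716, lambda_2 = 16.8284
The function is convex.

1


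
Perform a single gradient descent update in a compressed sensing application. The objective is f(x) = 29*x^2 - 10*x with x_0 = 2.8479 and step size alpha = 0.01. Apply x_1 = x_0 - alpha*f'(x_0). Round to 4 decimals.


We compute the gradient at x_0 and apply the update.
f'(x) = 58*x - 10
f'(2.8479) = 58*2.8479 - 10 = 155.1782
x_1 = 2.8479 - 0.01*155.1782 = 1.2961


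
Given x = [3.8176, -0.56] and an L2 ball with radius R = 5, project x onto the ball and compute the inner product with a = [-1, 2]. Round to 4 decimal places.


Step 1: Compute ||x|| (intermediates to 6 decimals).
||x|| = sqrt(3.8176^2 + (-0.56)^2) = 3.858454
Step 2: Project.
Since ||x|| <= R, proj = x (no scaling needed).
proj(x) = [3.8176, -0.56]
Step 3: Dot product.
a^T * proj(x) = -1*3.8176 + 2*(-0.56) = -4.9376


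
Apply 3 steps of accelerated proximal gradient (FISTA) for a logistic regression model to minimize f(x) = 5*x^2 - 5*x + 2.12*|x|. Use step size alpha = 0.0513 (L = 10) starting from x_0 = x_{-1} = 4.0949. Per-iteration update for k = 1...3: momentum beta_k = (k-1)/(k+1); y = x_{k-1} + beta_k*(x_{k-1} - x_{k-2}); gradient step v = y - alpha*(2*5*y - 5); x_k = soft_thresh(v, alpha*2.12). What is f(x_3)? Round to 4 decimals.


FISTA on f(x) = 5*x^2 - 5*x + 2.12*|x|
L = 10, alpha = 0.0513
Iteration 1: beta = 0.0, y = 4.0949 + 0.0*(4.0949 - 4.0949) = 4.0949
  grad(y) = 35.949, v = y - alpha*grad = 2.2507
  prox(v) = soft_thresh(2.2507, 0.1088) = 2.142
Iteration 2: beta = 0.3333, y = 2.142 + 0.3333*(2.142 - 4.0949) = 1.491
  grad(y) = 9.9098, v = y - alpha*grad = 0.9826
  prox(v) = soft_thresh(0.9826, 0.1088) = 0.8739
Iteration 3: beta = 0.5, y = 0.8739 + 0.5*(0.8739 - 2.142) = 0.2398
  grad(y) = -2.602, v = y - alpha*grad = 0.3733
  prox(v) = soft_thresh(0.3733, 0.1088) = 0.2645
f(x_3) = 5*0.2645^2 - 5*0.2645 + 2.12*|0.2645| = -0.412


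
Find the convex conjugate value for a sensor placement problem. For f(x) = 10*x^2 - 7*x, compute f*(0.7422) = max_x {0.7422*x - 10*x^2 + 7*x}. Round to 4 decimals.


f*(y) = sup_x {y*x - a*x^2 - b*x} = sup_x {(y-b)*x - a*x^2}
FOC: (y - b) - 2a*x = 0 => x* = (y - b)/(2a)
x* = (0.7422 + 7)/(2*10) = 0.3871
f*(0.7422) = (y-b)^2/(4a) = (0.7422 + 7)^2/(4*10)
= 59.9417/40 = 1.4985


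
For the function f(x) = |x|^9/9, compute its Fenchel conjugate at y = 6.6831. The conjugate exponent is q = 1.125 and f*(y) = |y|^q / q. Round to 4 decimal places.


The conjugate exponent q satisfies 1/p + 1/q = 1.
p = 9, so q = 9/(9 - 1) = 1.125
|y|^q = 6.6831^1.125 = 8.4742
f*(6.6831) = 8.4742 / 1.125 = 7.5326


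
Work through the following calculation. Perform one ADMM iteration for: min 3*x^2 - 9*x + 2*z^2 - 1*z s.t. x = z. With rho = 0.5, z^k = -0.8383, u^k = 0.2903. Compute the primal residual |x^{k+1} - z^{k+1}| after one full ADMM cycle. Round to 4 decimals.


ADMM iteration with rho = 0.5, z^k = -0.8383, u^k = 0.2903
Step 1: x-update.
Minimize 3*x^2 - 9*x + (0.5/2)*(x + 0.8383 + 0.2903)^2
FOC: (2*3 + 0.5)*x = 9 + 0.5*(-0.8383 - 0.2903)
x^{k+1} = 1.2978
Step 2: z-update.
Minimize 2*z^2 - 1*z + (0.5/2)*(1.2978 - z + 0.2903)^2
FOC: (2*2 + 0.5)*z = 1 + 0.5*(1.2978 + 0.2903)
z^{k+1} = 0.3987
Step 3: u-update.
u^{k+1} = 0.2903 + 1.2978 - 0.3987 = 1.1894
Step 4: Primal residual = |1.2978 - 0.3987| = 0.8991


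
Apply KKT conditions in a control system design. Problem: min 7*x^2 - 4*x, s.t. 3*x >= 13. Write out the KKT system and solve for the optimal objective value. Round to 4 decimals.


Step 1: Try lambda = 0 (constraint inactive).
x_unc = 4/(2*7) = 0.2857
Check: 3*0.2857 = 0.8571 < 13 -- violated!
Step 2: Constraint must be active: 3*x = 13
x* = 13/3 = 4.3333 (rounded; the exact value 13/3 is used below)
lambda = (2*7*(13/3) - 4)/3 = 18.8889
Step 3: Compute optimal value.
f(x*) = 7*(13/3)^2 - 4*(13/3) = 114.1111


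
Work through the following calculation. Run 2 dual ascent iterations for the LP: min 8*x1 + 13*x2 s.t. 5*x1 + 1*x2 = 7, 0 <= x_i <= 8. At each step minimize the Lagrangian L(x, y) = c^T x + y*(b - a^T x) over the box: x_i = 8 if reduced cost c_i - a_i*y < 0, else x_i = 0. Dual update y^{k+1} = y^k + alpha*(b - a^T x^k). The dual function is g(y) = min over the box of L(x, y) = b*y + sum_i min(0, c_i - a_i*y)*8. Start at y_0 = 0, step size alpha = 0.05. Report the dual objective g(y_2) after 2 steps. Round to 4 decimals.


Dual ascent for LP: min 8*x1 + 13*x2, 5*x1 + 1*x2 = 7, 0 <= x_i <= 8
Step 1: y^k = 0.0, reduced costs: (8.0, 13.0)
  x^k = (0.0, 0.0), subgradient = b - a^T x = 7.0
  y^{k+1} = 0.0 + 0.05*7.0 = 0.35
Step 2: y^k = 0.35, reduced costs: (6.25, 12.65)
  x^k = (0.0, 0.0), subgradient = b - a^T x = 7.0
  y^{k+1} = 0.35 + 0.05*7.0 = 0.7
Dual objective at y_2 = 0.7: reduced costs (4.5, 12.3), box minimizer x = (0.0, 0.0)
g(y_2) = b*y + (c1 - a1*y)*x1 + (c2 - a2*y)*x2 = 7*0.7 + 4.5*0.0 + 12.3*0.0 = 4.9 + 0.0 + 0.0 = 4.9


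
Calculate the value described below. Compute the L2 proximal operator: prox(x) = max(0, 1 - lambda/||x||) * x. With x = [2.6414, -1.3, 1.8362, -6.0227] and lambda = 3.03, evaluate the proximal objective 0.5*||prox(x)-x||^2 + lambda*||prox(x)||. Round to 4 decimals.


Step 1: Compute ||x||.
||x|| = 6.9507
Step 2: Compute scaling factor.
scale = max(0, 1 - 3.03/6.9507) = 0.5641
Step 3: prox(x) = [1.4899, -0.7333, 1.0357, -3.3972]
||prox(x)|| = 3.9207
Step 4: Proximal objective.
0.5*||prox-x||^2 = 4.5905
lambda*||prox|| = 11.8797
Total = 16.47


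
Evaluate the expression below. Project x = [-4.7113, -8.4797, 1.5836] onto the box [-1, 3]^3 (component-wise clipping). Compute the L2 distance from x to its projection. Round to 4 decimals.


Project each component onto [-1, 3].
clip(-4.7113) = -1.0, clip(-8.4797) = -1.0, clip(1.5836) = 1.5836
Projection = [-1.0, -1.0, 1.5836]
Squared diffs: [13.7737, 55.9459, 0.0]
Distance = sqrt(69.7196) = 8.3498


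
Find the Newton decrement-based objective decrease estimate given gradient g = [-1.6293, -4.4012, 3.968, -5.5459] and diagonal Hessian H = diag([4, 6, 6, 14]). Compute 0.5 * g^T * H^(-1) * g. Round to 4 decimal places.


Step 1: H is diagonal, so H^(-1) * g = [-0.4073, -0.7335, 0.6613, -0.3961].
Step 2: g^T H^(-1) g = sum_i g_i^2 / H_ii
  = (-1.6293)^2/4 + (-4.4012)^2/6 + (3.968)^2/6 + (-5.5459)^2/14
  = 0.6637 + 3.2284 + 2.6242 + 2.1969 = 8.7132
Step 3: Objective decrease = 0.5 * g^T H^(-1) g = 4.3566


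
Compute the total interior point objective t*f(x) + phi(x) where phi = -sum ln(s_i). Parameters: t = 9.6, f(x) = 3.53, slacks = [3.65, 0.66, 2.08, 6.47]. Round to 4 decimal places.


Step 1: Compute log-barrier.
ln values: [1.2947, -0.4155, 0.7324, 1.8672]
phi = -(1.2947 - 0.4155 + 0.7324 + 1.8672) = -3.4788
Step 2: Compute augmented objective.
t*f(x) = 9.6*3.53 = 33.888
Total = 33.888 - 3.4788 = 30.4092


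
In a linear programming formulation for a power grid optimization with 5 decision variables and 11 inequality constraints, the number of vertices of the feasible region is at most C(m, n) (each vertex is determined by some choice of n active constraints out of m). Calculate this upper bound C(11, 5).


Each vertex corresponds to some choice of n active constraints out of m, so the number of vertices is at most C(m, n) = m! / (n!(m-n)!).
m = 11, n = 5
Numerator: 11 * 10 * 9 * 8 * 7
Denominator: 5! = 120
C(11, 5) = 462


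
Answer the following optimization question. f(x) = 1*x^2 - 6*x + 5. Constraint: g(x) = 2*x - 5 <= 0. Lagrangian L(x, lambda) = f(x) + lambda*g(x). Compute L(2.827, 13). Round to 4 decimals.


Step 1: Evaluate f(x).
f(2.827) = 1*2.827^2 - 6*2.827 + 5 = -3.9701
Step 2: Evaluate g(x).
g(2.827) = 2*2.827 - 5 = 0.654
Step 3: Compute Lagrangian.
L = -3.9701 + 13*0.654 = 4.5319


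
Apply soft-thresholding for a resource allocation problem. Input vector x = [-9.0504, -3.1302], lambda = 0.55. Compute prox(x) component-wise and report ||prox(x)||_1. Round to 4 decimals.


Soft-thresholding with lambda = 0.55:
prox(-9.0504) = sign(-9.0504)*max(|-9.0504| - 0.55, 0) = -8.5004
prox(-3.1302) = sign(-3.1302)*max(|-3.1302| - 0.55, 0) = -2.5802
prox(x) = [-8.5004, -2.5802]
||prox(x)||_1 = 8.5004 + 2.5802 = 11.0806


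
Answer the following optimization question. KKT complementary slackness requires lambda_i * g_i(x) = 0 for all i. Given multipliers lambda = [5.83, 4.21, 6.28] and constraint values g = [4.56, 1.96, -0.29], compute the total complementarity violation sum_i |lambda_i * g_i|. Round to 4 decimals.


KKT complementary slackness check:
lambda_1 * g_1 = 5.83 * 4.56 = 26.5848
lambda_2 * g_2 = 4.21 * 1.96 = 8.2516
lambda_3 * g_3 = 6.28 * -0.29 = -1.8212
Total violation = 26.5848 + 8.2516 + 1.8212 = 36.6576


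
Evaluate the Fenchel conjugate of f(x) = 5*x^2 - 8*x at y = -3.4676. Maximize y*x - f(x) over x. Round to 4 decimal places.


f*(y) = sup_x {y*x - a*x^2 - b*x} = sup_x {(y-b)*x - a*x^2}
FOC: (y - b) - 2a*x = 0 => x* = (y - b)/(2a)
x* = (-3.4676 + 8)/(2*5) = 0.4532
f*(-3.4676) = (y-b)^2/(4a) = (-3.4676 + 8)^2/(4*5)
= 20.5426/20 = 1.0271


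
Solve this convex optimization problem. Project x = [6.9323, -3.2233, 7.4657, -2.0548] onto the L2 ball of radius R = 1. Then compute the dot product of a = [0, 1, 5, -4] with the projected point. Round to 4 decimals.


Step 1: Compute ||x|| (intermediates to 6 decimals).
||x|| = sqrt(6.9323^2 + (-3.2233)^2 + 7.4657^2 + (-2.0548)^2) = 10.881421
Step 2: Project.
Since ||x|| > R, scale = R/||x|| = 1/10.881421 = 0.0919, proj(x) = scale * x
proj(x) = [0.637078, -0.296221, 0.686098, -0.188836]
Step 3: Dot product.
a^T * proj(x) = 0*0.637078 + 1*(-0.296221) + 5*0.686098 - 4*(-0.188836) = 3.8896


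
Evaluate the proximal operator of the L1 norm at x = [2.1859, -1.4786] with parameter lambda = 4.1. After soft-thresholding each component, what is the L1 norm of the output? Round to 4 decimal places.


Soft-thresholding with lambda = 4.1:
prox(2.1859) = sign(2.1859)*max(|2.1859| - 4.1, 0) = 0.0
prox(-1.4786) = sign(-1.4786)*max(|-1.4786| - 4.1, 0) = 0.0
prox(x) = [0.0, 0.0]
||prox(x)||_1 = 0.0 + 0.0 = 0.0


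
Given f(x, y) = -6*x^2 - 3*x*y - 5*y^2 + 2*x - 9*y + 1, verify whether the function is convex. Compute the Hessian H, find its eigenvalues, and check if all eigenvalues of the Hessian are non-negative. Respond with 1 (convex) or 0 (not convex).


The Hessian of f(x,y) = -6*x^2 - 3*x*y - 5*y^2 + 2*x - 9*y + 1 is:
H = [[-12, -3], [-3, -10]]
Trace = -12 - 10 = -22
Determinant = -12*-10 - (-3)^2 = 111
Discriminant = (-22)^2 - 4*111 = 40.0
Eigenvalues: lambda_1 = -14.1623, lambda_2 = -7.8377
The function is not convex.

0


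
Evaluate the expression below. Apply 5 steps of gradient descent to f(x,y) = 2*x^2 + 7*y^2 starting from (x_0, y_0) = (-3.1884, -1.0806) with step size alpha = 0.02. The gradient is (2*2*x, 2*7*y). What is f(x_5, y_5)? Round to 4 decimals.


Gradient descent on f(x,y) = 2*x^2 + 7*y^2.
Starting point: (-3.1884, -1.0806), alpha = 0.02
Step 1: grad_x = 2*2*-3.1884 = -12.7536, grad_y = 2*7*-1.0806 = -15.1284
  x_1 = -3.1884 - 0.02*-12.7536 = -2.9333
  y_1 = -1.0806 - 0.02*-15.1284 = -0.778
Step 2: grad_x = 2*2*-2.9333 = -11.7333, grad_y = 2*7*-0.778 = -10.8924
  x_2 = -2.9333 - 0.02*-11.7333 = -2.6987
  y_2 = -0.778 - 0.02*-10.8924 = -0.5602
Step 3: grad_x = 2*2*-2.6987 = -10.7946, grad_y = 2*7*-0.5602 = -7.8426
  x_3 = -2.6987 - 0.02*-10.7946 = -2.4828
  y_3 = -0.5602 - 0.02*-7.8426 = -0.4033
Step 4: grad_x = 2*2*-2.4828 = -9.9311, grad_y = 2*7*-0.4033 = -5.6466
  x_4 = -2.4828 - 0.02*-9.9311 = -2.2841
  y_4 = -0.4033 - 0.02*-5.6466 = -0.2904
Step 5: grad_x = 2*2*-2.2841 = -9.1366, grad_y = 2*7*-0.2904 = -4.0656
  x_5 = -2.2841 - 0.02*-9.1366 = -2.1014
  y_5 = -0.2904 - 0.02*-4.0656 = -0.2091
f(-2.1014, -0.2091) = 2*(-2.1014)^2 + 7*(-0.2091)^2 = 9.1379


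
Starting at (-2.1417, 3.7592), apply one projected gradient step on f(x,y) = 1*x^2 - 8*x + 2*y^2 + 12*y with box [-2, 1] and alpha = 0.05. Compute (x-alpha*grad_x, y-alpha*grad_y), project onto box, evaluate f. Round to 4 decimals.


Step 1: Compute gradient at (-2.1417, 3.7592).
grad_x = 2*1*-2.1417 - 8 = -12.2834
grad_y = 2*2*3.7592 + 12 = 27.0368
Step 2: Gradient step.
x_raw = -2.1417 - 0.05*-12.2834 = -1.5275
y_raw = 3.7592 - 0.05*27.0368 = 2.4074
Step 3: Project onto [-2, 1].
x_proj = clip(-1.5275) = -1.5275
y_proj = clip(2.4074) = 1.0
Step 4: Evaluate f.
f(-1.5275, 1.0) = 28.5536


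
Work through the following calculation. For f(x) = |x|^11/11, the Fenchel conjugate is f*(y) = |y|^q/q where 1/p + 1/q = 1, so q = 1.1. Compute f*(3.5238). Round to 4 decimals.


The conjugate exponent q satisfies 1/p + 1/q = 1.
p = 11, so q = 11/(11 - 1) = 1.1
|y|^q = 3.5238^1.1 = 3.9968
f*(3.5238) = 3.9968 / 1.1 = 3.6335


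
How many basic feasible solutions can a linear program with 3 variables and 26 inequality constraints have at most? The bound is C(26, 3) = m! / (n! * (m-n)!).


Each vertex corresponds to some choice of n active constraints out of m, so the number of vertices is at most C(m, n) = m! / (n!(m-n)!).
m = 26, n = 3
Numerator: 26 * 25 * 24
Denominator: 3! = 6
C(26, 3) = 2600


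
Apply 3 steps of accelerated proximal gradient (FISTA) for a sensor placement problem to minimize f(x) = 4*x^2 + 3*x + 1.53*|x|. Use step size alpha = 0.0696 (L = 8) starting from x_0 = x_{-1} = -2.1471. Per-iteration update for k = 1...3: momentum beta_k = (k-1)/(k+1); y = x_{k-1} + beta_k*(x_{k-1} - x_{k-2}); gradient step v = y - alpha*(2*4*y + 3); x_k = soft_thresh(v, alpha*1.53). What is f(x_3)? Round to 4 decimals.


FISTA on f(x) = 4*x^2 + 3*x + 1.53*|x|
L = 8, alpha = 0.0696
Iteration 1: beta = 0.0, y = -2.1471 + 0.0*(-2.1471 + 2.1471) = -2.1471
  grad(y) = -14.1768, v = y - alpha*grad = -1.1604
  prox(v) = soft_thresh(-1.1604, 0.1065) = -1.0539
Iteration 2: beta = 0.3333, y = -1.0539 + 0.3333*(-1.0539 + 2.1471) = -0.6895
  grad(y) = -2.5161, v = y - alpha*grad = -0.5144
  prox(v) = soft_thresh(-0.5144, 0.1065) = -0.4079
Iteration 3: beta = 0.5, y = -0.4079 + 0.5*(-0.4079 + 1.0539) = -0.0849
  grad(y) = 2.3208, v = y - alpha*grad = -0.2464
  prox(v) = soft_thresh(-0.2464, 0.1065) = -0.1399
f(x_3) = 4*(-0.1399)^2 + 3*(-0.1399) + 1.53*|-0.1399| = -0.1274


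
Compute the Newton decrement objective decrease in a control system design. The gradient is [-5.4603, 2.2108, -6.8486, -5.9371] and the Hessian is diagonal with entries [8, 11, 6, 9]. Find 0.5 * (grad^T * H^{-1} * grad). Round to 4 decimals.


Step 1: H is diagonal, so H^(-1) * g = [-0.6825, 0.201, -1.1414, -0.6597].
Step 2: g^T H^(-1) g = sum_i g_i^2 / H_ii
  = (-5.4603)^2/8 + (2.2108)^2/11 + (-6.8486)^2/6 + (-5.9371)^2/9
  = 3.7269 + 0.4443 + 7.8172 + 3.9166 = 15.905
Step 3: Objective decrease = 0.5 * g^T H^(-1) g = 7.9525


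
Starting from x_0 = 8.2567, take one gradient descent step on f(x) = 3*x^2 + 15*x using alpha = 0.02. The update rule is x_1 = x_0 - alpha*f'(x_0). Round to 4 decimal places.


We compute the gradient at x_0 and apply the update.
f'(x) = 6*x + 15
f'(8.2567) = 6*8.2567 + 15 = 64.5402
x_1 = 8.2567 - 0.02*64.5402 = 6.9659


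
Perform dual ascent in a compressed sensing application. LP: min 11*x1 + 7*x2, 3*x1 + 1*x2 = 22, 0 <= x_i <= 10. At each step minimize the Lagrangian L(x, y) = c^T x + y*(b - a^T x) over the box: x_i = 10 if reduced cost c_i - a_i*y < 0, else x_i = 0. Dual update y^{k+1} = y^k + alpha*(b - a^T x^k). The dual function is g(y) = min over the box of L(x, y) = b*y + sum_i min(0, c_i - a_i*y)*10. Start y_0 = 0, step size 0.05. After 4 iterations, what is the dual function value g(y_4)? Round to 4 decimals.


Dual ascent for LP: min 11*x1 + 7*x2, 3*x1 + 1*x2 = 22, 0 <= x_i <= 10
Step 1: y^k = 0.0, reduced costs: (11.0, 7.0)
  x^k = (0.0, 0.0), subgradient = b - a^T x = 22.0
  y^{k+1} = 0.0 + 0.05*22.0 = 1.1
Step 2: y^k = 1.1, reduced costs: (7.7, 5.9)
  x^k = (0.0, 0.0), subgradient = b - a^T x = 22.0
  y^{k+1} = 1.1 + 0.05*22.0 = 2.2
Step 3: y^k = 2.2, reduced costs: (4.4, 4.8)
  x^k = (0.0, 0.0), subgradient = b - a^T x = 22.0
  y^{k+1} = 2.2 + 0.05*22.0 = 3.3
Step 4: y^k = 3.3, reduced costs: (1.1, 3.7)
  x^k = (0.0, 0.0), subgradient = b - a^T x = 22.0
  y^{k+1} = 3.3 + 0.05*22.0 = 4.4
Dual objective at y_4 = 4.4: reduced costs (-2.2, 2.6), box minimizer x = (10.0, 0.0)
g(y_4) = b*y + (c1 - a1*y)*x1 + (c2 - a2*y)*x2 = 22*4.4 + (-2.2)*10.0 + 2.6*0.0 = 96.8 - 22.0 + 0.0 = 74.8


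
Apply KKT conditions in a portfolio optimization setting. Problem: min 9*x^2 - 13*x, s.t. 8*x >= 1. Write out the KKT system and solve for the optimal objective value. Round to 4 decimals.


Step 1: Try lambda = 0 (constraint inactive).
Stationarity: 2*9*x - 13 = 0
x* = 13/(2*9) = 13/18 = 0.7222 (rounded; the exact value 13/18 is used below)
Check constraint: 8*0.7222 = 5.7776 >= 1 -- satisfied.
Step 2: Compute optimal value.
f(x*) = 9*(13/18)^2 - 13*(13/18) = -4.6944


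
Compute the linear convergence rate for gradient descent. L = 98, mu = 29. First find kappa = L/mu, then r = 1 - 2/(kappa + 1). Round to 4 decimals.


Step 1: Compute the condition number.
kappa = L/mu = 98/29 = 3.3793
Step 2: Compute the convergence rate.
r = 1 - 2/(kappa + 1) = 1 - 2*mu/(L + mu) = (L - mu)/(L + mu) = 69/127 = 0.5433


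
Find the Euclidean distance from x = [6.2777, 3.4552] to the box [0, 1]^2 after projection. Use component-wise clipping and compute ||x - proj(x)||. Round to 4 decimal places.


Project each component onto [0, 1].
clip(6.2777) = 1.0, clip(3.4552) = 1.0
Projection = [1.0, 1.0]
Squared diffs: [27.8541, 6.028]
Distance = sqrt(33.8821) = 5.8208


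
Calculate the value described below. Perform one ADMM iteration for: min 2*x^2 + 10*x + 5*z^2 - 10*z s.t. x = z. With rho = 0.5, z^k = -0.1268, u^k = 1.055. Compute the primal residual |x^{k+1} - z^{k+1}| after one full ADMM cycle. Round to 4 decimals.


ADMM iteration with rho = 0.5, z^k = -0.1268, u^k = 1.055
Step 1: x-update.
Minimize 2*x^2 + 10*x + (0.5/2)*(x + 0.1268 + 1.055)^2
FOC: (2*2 + 0.5)*x = -10 + 0.5*(-0.1268 - 1.055)
x^{k+1} = -2.3535
Step 2: z-update.
Minimize 5*z^2 - 10*z + (0.5/2)*(-2.3535 - z + 1.055)^2
FOC: (2*5 + 0.5)*z = 10 + 0.5*(-2.3535 + 1.055)
z^{k+1} = 0.8905
Step 3: u-update.
u^{k+1} = 1.055 - 2.3535 - 0.8905 = -2.1891
Step 4: Primal residual = |-2.3535 - 0.8905| = 3.2441


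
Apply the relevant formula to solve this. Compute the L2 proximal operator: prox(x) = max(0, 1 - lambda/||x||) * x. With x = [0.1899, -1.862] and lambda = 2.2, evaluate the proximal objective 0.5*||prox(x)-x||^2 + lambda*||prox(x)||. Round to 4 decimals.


Step 1: Compute ||x||.
||x|| = 1.8717
Step 2: Compute scaling factor.
scale = max(0, 1 - 2.2/1.8717) = 0.0
Step 3: prox(x) = [0.0, -0.0]
||prox(x)|| = 0.0
Step 4: Proximal objective.
0.5*||prox-x||^2 = 1.7516
lambda*||prox|| = 0.0
Total = 1.7516


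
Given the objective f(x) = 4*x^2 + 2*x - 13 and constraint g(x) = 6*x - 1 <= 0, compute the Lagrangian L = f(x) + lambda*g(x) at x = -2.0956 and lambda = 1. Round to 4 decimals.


Step 1: Evaluate f(x).
f(-2.0956) = 4*(-2.0956)^2 + 2*(-2.0956) - 13 = 0.375
Step 2: Evaluate g(x).
g(-2.0956) = 6*-2.0956 - 1 = -13.5736
Step 3: Compute Lagrangian.
L = 0.375 + 1*-13.5736 = -13.1986


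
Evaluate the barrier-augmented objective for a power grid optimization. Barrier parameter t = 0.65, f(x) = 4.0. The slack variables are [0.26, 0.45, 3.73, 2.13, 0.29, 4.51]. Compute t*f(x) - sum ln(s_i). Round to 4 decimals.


Step 1: Compute log-barrier.
ln values: [-1.3471, -0.7985, 1.3164, 0.7561, -1.2379, 1.5063]
phi = -(-1.3471 - 0.7985 + 1.3164 + 0.7561 - 1.2379 + 1.5063) = -0.1954
Step 2: Compute augmented objective.
t*f(x) = 0.65*4.0 = 2.6
Total = 2.6 - 0.1954 = 2.4046


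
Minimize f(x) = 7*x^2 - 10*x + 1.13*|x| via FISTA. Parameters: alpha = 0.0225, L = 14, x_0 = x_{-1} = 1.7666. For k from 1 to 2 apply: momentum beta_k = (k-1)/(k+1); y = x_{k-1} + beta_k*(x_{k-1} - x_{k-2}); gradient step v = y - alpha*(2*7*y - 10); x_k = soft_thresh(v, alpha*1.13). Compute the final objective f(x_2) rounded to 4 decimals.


FISTA on f(x) = 7*x^2 - 10*x + 1.13*|x|
L = 14, alpha = 0.0225
Iteration 1: beta = 0.0, y = 1.7666 + 0.0*(1.7666 - 1.7666) = 1.7666
  grad(y) = 14.7324, v = y - alpha*grad = 1.4351
  prox(v) = soft_thresh(1.4351, 0.0254) = 1.4097
Iteration 2: beta = 0.3333, y = 1.4097 + 0.3333*(1.4097 - 1.7666) = 1.2907
  grad(y) = 8.0702, v = y - alpha*grad = 1.1091
  prox(v) = soft_thresh(1.1091, 0.0254) = 1.0837
f(x_2) = 7*1.0837^2 - 10*1.0837 + 1.13*|1.0837| = -1.3914


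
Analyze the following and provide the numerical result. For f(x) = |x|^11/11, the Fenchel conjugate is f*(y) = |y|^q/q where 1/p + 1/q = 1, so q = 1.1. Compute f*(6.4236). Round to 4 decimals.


The conjugate exponent q satisfies 1/p + 1/q = 1.
p = 11, so q = 11/(11 - 1) = 1.1
|y|^q = 6.4236^1.1 = 7.7367
f*(6.4236) = 7.7367 / 1.1 = 7.0334


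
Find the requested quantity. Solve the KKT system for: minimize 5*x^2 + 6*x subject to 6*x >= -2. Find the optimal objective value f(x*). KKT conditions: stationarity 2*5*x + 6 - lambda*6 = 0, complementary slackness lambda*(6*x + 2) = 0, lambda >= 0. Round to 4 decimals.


Step 1: Try lambda = 0 (constraint inactive).
x_unc = -6/(2*5) = -0.6
Check: 6*-0.6 = -3.6 < -2 -- violated!
Step 2: Constraint must be active: 6*x = -2
x* = -2/6 = -1/3 = -0.3333 (rounded; the exact value -1/3 is used below)
lambda = (2*5*(-1/3) + 6)/6 = 0.4444
Step 3: Compute optimal value.
f(x*) = 5*(-1/3)^2 + 6*(-1/3) = -1.4444


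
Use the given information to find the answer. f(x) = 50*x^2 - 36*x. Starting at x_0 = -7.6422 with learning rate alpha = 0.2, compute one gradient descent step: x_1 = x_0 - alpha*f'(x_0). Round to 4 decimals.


We compute the gradient at x_0 and apply the update.
f'(x) = 100*x - 36
f'(-7.6422) = 100*-7.6422 - 36 = -800.22
x_1 = -7.6422 - 0.2*-800.22 = 152.4018


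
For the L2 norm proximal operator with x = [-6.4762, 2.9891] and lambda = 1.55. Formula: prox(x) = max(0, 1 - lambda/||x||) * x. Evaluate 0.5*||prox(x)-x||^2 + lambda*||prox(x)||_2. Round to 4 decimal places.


Step 1: Compute ||x||.
||x|| = 7.1327
Step 2: Compute scaling factor.
scale = max(0, 1 - 1.55/7.1327) = 0.7827
Step 3: prox(x) = [-5.0689, 2.3395]
||prox(x)|| = 5.5827
Step 4: Proximal objective.
0.5*||prox-x||^2 = 1.2013
lambda*||prox|| = 8.6532
Total = 9.8545


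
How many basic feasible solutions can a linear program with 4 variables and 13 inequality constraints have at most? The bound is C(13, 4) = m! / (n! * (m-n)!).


Each vertex corresponds to some choice of n active constraints out of m, so the number of vertices is at most C(m, n) = m! / (n!(m-n)!).
m = 13, n = 4
Numerator: 13 * 12 * 11 * 10
Denominator: 4! = 24
C(13, 4) = 715


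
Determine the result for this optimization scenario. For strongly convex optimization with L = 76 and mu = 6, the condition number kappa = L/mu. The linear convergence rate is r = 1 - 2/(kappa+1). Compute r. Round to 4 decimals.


Step 1: Compute the condition number.
kappa = L/mu = 76/6 = 12.6667
Step 2: Compute the convergence rate.
r = 1 - 2/(kappa + 1) = 1 - 2*mu/(L + mu) = (L - mu)/(L + mu) = 70/82 = 0.8537


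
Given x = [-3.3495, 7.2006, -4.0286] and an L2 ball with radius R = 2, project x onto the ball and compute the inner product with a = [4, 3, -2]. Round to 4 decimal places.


Step 1: Compute ||x|| (intermediates to 6 decimals).
||x|| = sqrt((-3.3495)^2 + 7.2006^2 + (-4.0286)^2) = 8.904909
Step 2: Project.
Since ||x|| > R, scale = R/||x|| = 2/8.904909 = 0.224595, proj(x) = scale * x
proj(x) = [-0.752281, 1.617219, -0.904803]
Step 3: Dot product.
a^T * proj(x) = 4*(-0.752281) + 3*1.617219 - 2*(-0.904803) = 3.6521


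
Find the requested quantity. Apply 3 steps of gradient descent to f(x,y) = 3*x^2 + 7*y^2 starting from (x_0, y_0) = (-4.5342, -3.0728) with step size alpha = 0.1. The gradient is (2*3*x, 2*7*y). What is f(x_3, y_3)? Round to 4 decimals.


Gradient descent on f(x,y) = 3*x^2 + 7*y^2.
Starting point: (-4.5342, -3.0728), alpha = 0.1
Step 1: grad_x = 2*3*-4.5342 = -27.2052, grad_y = 2*7*-3.0728 = -43.0192
  x_1 = -4.5342 - 0.1*-27.2052 = -1.8137
  y_1 = -3.0728 - 0.1*-43.0192 = 1.2291
Step 2: grad_x = 2*3*-1.8137 = -10.8821, grad_y = 2*7*1.2291 = 17.2077
  x_2 = -1.8137 - 0.1*-10.8821 = -0.7255
  y_2 = 1.2291 - 0.1*17.2077 = -0.4916
Step 3: grad_x = 2*3*-0.7255 = -4.3528, grad_y = 2*7*-0.4916 = -6.8831
  x_3 = -0.7255 - 0.1*-4.3528 = -0.2902
  y_3 = -0.4916 - 0.1*-6.8831 = 0.1967
f(-0.2902, 0.1967) = 3*(-0.2902)^2 + 7*0.1967^2 = 0.5234


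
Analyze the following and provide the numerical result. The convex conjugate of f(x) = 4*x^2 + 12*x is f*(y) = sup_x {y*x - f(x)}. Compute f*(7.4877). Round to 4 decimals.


f*(y) = sup_x {y*x - a*x^2 - b*x} = sup_x {(y-b)*x - a*x^2}
FOC: (y - b) - 2a*x = 0 => x* = (y - b)/(2a)
x* = (7.4877 - 12)/(2*4) = -0.564
f*(7.4877) = (y-b)^2/(4a) = (7.4877 - 12)^2/(4*4)
= 20.3609/16 = 1.2726


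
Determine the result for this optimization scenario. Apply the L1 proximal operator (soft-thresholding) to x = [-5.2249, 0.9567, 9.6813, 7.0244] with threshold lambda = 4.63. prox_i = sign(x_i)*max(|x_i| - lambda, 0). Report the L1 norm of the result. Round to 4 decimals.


Soft-thresholding with lambda = 4.63:
prox(-5.2249) = sign(-5.2249)*max(|-5.2249| - 4.63, 0) = -0.5949
prox(0.9567) = sign(0.9567)*max(|0.9567| - 4.63, 0) = 0.0
prox(9.6813) = sign(9.6813)*max(|9.6813| - 4.63, 0) = 5.0513
prox(7.0244) = sign(7.0244)*max(|7.0244| - 4.63, 0) = 2.3944
prox(x) = [-0.5949, 0.0, 5.0513, 2.3944]
||prox(x)||_1 = 0.5949 + 0.0 + 5.0513 + 2.3944 = 8.0406


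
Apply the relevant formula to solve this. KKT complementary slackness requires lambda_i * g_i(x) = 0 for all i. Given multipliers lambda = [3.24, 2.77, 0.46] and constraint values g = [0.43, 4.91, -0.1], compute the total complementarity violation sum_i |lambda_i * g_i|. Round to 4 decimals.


KKT complementary slackness check:
lambda_1 * g_1 = 3.24 * 0.43 = 1.3932
lambda_2 * g_2 = 2.77 * 4.91 = 13.6007
lambda_3 * g_3 = 0.46 * -0.1 = -0.046
Total violation = 1.3932 + 13.6007 + 0.046 = 15.0399


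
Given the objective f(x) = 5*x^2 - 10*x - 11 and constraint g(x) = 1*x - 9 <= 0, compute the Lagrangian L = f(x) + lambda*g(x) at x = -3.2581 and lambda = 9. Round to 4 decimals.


Step 1: Evaluate f(x).
f(-3.2581) = 5*(-3.2581)^2 - 10*(-3.2581) - 11 = 74.6571
Step 2: Evaluate g(x).
g(-3.2581) = 1*-3.2581 - 9 = -12.2581
Step 3: Compute Lagrangian.
L = 74.6571 + 9*-12.2581 = -35.6658
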